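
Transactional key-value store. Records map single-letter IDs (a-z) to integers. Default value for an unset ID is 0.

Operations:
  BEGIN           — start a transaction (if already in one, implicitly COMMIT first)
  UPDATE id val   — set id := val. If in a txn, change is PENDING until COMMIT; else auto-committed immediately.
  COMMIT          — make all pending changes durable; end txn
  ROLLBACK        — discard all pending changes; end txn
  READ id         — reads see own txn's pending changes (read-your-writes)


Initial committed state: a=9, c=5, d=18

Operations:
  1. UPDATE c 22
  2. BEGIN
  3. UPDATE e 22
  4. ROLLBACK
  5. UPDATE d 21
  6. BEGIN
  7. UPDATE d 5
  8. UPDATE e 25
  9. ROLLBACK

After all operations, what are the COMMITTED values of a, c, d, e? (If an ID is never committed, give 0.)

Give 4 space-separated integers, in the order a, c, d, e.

Initial committed: {a=9, c=5, d=18}
Op 1: UPDATE c=22 (auto-commit; committed c=22)
Op 2: BEGIN: in_txn=True, pending={}
Op 3: UPDATE e=22 (pending; pending now {e=22})
Op 4: ROLLBACK: discarded pending ['e']; in_txn=False
Op 5: UPDATE d=21 (auto-commit; committed d=21)
Op 6: BEGIN: in_txn=True, pending={}
Op 7: UPDATE d=5 (pending; pending now {d=5})
Op 8: UPDATE e=25 (pending; pending now {d=5, e=25})
Op 9: ROLLBACK: discarded pending ['d', 'e']; in_txn=False
Final committed: {a=9, c=22, d=21}

Answer: 9 22 21 0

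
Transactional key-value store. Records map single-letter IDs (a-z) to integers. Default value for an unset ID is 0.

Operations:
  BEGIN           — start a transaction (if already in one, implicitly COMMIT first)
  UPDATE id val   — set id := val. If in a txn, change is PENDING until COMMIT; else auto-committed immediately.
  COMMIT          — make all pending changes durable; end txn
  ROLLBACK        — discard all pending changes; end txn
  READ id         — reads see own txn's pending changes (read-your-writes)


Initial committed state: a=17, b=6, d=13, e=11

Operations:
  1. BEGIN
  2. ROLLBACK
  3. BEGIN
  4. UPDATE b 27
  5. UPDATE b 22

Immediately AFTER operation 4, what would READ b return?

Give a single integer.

Initial committed: {a=17, b=6, d=13, e=11}
Op 1: BEGIN: in_txn=True, pending={}
Op 2: ROLLBACK: discarded pending []; in_txn=False
Op 3: BEGIN: in_txn=True, pending={}
Op 4: UPDATE b=27 (pending; pending now {b=27})
After op 4: visible(b) = 27 (pending={b=27}, committed={a=17, b=6, d=13, e=11})

Answer: 27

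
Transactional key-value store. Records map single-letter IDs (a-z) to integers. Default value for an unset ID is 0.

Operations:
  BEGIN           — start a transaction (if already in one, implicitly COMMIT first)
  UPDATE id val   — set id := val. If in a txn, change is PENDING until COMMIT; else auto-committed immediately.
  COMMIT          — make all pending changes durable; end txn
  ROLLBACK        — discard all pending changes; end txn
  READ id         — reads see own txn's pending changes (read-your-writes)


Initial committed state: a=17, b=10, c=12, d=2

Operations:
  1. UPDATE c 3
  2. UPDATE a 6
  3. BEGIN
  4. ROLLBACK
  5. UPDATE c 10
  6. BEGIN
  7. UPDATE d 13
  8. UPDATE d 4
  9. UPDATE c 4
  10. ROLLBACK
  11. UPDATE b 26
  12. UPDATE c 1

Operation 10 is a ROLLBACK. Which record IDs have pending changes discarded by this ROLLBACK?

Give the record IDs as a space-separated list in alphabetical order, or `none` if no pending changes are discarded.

Initial committed: {a=17, b=10, c=12, d=2}
Op 1: UPDATE c=3 (auto-commit; committed c=3)
Op 2: UPDATE a=6 (auto-commit; committed a=6)
Op 3: BEGIN: in_txn=True, pending={}
Op 4: ROLLBACK: discarded pending []; in_txn=False
Op 5: UPDATE c=10 (auto-commit; committed c=10)
Op 6: BEGIN: in_txn=True, pending={}
Op 7: UPDATE d=13 (pending; pending now {d=13})
Op 8: UPDATE d=4 (pending; pending now {d=4})
Op 9: UPDATE c=4 (pending; pending now {c=4, d=4})
Op 10: ROLLBACK: discarded pending ['c', 'd']; in_txn=False
Op 11: UPDATE b=26 (auto-commit; committed b=26)
Op 12: UPDATE c=1 (auto-commit; committed c=1)
ROLLBACK at op 10 discards: ['c', 'd']

Answer: c d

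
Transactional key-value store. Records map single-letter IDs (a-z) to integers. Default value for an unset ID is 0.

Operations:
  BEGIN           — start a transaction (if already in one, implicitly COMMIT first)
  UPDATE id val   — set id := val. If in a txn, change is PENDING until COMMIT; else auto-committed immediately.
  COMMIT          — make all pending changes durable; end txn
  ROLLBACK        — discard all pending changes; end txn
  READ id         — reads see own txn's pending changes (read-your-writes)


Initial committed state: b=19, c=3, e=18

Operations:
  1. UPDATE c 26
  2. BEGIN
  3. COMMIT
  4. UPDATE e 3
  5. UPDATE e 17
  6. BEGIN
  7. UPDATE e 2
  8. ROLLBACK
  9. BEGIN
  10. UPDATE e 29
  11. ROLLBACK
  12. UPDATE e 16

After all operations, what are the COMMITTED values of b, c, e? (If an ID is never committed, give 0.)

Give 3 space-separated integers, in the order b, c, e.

Answer: 19 26 16

Derivation:
Initial committed: {b=19, c=3, e=18}
Op 1: UPDATE c=26 (auto-commit; committed c=26)
Op 2: BEGIN: in_txn=True, pending={}
Op 3: COMMIT: merged [] into committed; committed now {b=19, c=26, e=18}
Op 4: UPDATE e=3 (auto-commit; committed e=3)
Op 5: UPDATE e=17 (auto-commit; committed e=17)
Op 6: BEGIN: in_txn=True, pending={}
Op 7: UPDATE e=2 (pending; pending now {e=2})
Op 8: ROLLBACK: discarded pending ['e']; in_txn=False
Op 9: BEGIN: in_txn=True, pending={}
Op 10: UPDATE e=29 (pending; pending now {e=29})
Op 11: ROLLBACK: discarded pending ['e']; in_txn=False
Op 12: UPDATE e=16 (auto-commit; committed e=16)
Final committed: {b=19, c=26, e=16}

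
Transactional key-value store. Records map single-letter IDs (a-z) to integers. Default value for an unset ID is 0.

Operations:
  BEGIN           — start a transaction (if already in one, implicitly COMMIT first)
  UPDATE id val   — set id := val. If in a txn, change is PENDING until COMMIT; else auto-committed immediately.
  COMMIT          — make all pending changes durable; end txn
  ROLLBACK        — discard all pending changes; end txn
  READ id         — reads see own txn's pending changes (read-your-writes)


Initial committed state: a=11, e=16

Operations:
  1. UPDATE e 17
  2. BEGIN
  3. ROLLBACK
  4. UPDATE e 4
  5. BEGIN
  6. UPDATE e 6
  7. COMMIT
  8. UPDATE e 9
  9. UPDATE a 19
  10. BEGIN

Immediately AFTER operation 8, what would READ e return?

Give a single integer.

Initial committed: {a=11, e=16}
Op 1: UPDATE e=17 (auto-commit; committed e=17)
Op 2: BEGIN: in_txn=True, pending={}
Op 3: ROLLBACK: discarded pending []; in_txn=False
Op 4: UPDATE e=4 (auto-commit; committed e=4)
Op 5: BEGIN: in_txn=True, pending={}
Op 6: UPDATE e=6 (pending; pending now {e=6})
Op 7: COMMIT: merged ['e'] into committed; committed now {a=11, e=6}
Op 8: UPDATE e=9 (auto-commit; committed e=9)
After op 8: visible(e) = 9 (pending={}, committed={a=11, e=9})

Answer: 9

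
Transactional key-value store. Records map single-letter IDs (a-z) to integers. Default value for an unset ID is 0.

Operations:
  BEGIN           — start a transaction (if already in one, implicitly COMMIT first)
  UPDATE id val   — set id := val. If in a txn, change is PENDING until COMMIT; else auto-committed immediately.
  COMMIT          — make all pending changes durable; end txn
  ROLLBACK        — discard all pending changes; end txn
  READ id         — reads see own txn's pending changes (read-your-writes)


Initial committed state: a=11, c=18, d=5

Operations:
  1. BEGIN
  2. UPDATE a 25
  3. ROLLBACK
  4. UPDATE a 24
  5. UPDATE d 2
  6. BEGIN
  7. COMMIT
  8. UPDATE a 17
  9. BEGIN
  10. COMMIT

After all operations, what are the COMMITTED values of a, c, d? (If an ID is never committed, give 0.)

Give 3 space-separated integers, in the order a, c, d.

Initial committed: {a=11, c=18, d=5}
Op 1: BEGIN: in_txn=True, pending={}
Op 2: UPDATE a=25 (pending; pending now {a=25})
Op 3: ROLLBACK: discarded pending ['a']; in_txn=False
Op 4: UPDATE a=24 (auto-commit; committed a=24)
Op 5: UPDATE d=2 (auto-commit; committed d=2)
Op 6: BEGIN: in_txn=True, pending={}
Op 7: COMMIT: merged [] into committed; committed now {a=24, c=18, d=2}
Op 8: UPDATE a=17 (auto-commit; committed a=17)
Op 9: BEGIN: in_txn=True, pending={}
Op 10: COMMIT: merged [] into committed; committed now {a=17, c=18, d=2}
Final committed: {a=17, c=18, d=2}

Answer: 17 18 2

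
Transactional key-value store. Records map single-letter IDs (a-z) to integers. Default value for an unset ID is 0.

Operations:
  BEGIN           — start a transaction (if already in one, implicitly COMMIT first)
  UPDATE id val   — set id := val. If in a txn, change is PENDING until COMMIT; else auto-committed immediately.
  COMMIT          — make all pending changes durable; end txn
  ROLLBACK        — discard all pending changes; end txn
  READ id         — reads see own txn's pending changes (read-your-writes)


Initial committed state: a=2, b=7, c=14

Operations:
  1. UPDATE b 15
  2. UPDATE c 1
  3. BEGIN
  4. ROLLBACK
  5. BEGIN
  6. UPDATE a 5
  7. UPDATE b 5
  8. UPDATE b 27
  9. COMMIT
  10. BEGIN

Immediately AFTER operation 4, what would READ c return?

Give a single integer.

Initial committed: {a=2, b=7, c=14}
Op 1: UPDATE b=15 (auto-commit; committed b=15)
Op 2: UPDATE c=1 (auto-commit; committed c=1)
Op 3: BEGIN: in_txn=True, pending={}
Op 4: ROLLBACK: discarded pending []; in_txn=False
After op 4: visible(c) = 1 (pending={}, committed={a=2, b=15, c=1})

Answer: 1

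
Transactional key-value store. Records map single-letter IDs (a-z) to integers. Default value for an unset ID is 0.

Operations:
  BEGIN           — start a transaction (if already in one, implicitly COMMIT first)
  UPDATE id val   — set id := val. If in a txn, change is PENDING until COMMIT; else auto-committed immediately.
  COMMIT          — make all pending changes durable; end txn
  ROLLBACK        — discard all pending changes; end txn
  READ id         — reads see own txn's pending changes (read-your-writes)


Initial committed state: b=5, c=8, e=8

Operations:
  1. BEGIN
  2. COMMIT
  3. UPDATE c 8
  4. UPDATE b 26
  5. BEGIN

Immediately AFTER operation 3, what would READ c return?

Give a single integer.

Answer: 8

Derivation:
Initial committed: {b=5, c=8, e=8}
Op 1: BEGIN: in_txn=True, pending={}
Op 2: COMMIT: merged [] into committed; committed now {b=5, c=8, e=8}
Op 3: UPDATE c=8 (auto-commit; committed c=8)
After op 3: visible(c) = 8 (pending={}, committed={b=5, c=8, e=8})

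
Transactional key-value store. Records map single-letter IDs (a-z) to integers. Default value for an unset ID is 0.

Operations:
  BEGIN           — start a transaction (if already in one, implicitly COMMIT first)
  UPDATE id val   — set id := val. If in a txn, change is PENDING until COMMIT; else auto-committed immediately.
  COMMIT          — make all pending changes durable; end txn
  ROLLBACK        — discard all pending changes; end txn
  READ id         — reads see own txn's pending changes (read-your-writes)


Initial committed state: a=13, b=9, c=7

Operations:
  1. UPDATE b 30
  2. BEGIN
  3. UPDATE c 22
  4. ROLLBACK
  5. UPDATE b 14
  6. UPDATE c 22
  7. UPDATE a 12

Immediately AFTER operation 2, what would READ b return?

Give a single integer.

Answer: 30

Derivation:
Initial committed: {a=13, b=9, c=7}
Op 1: UPDATE b=30 (auto-commit; committed b=30)
Op 2: BEGIN: in_txn=True, pending={}
After op 2: visible(b) = 30 (pending={}, committed={a=13, b=30, c=7})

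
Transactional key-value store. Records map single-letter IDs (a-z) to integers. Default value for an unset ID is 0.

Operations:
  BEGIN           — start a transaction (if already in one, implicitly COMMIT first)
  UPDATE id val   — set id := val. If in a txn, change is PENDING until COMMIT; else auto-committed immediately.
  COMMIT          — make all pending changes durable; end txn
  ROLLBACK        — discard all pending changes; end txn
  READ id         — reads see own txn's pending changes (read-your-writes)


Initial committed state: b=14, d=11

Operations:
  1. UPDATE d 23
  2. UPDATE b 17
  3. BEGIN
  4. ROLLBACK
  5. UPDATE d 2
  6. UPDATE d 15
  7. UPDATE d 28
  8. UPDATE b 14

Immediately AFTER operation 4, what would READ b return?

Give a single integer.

Initial committed: {b=14, d=11}
Op 1: UPDATE d=23 (auto-commit; committed d=23)
Op 2: UPDATE b=17 (auto-commit; committed b=17)
Op 3: BEGIN: in_txn=True, pending={}
Op 4: ROLLBACK: discarded pending []; in_txn=False
After op 4: visible(b) = 17 (pending={}, committed={b=17, d=23})

Answer: 17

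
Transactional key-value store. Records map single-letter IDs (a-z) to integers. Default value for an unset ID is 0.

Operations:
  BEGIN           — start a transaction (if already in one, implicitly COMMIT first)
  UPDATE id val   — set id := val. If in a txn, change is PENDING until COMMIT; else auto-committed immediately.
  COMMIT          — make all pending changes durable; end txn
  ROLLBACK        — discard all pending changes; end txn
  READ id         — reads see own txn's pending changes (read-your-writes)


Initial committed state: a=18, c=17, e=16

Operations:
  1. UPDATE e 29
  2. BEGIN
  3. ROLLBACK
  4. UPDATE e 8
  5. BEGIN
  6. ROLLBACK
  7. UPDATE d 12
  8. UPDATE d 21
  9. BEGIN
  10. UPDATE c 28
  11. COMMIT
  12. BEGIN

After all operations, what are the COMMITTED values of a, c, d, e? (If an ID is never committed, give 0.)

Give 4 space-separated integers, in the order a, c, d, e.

Initial committed: {a=18, c=17, e=16}
Op 1: UPDATE e=29 (auto-commit; committed e=29)
Op 2: BEGIN: in_txn=True, pending={}
Op 3: ROLLBACK: discarded pending []; in_txn=False
Op 4: UPDATE e=8 (auto-commit; committed e=8)
Op 5: BEGIN: in_txn=True, pending={}
Op 6: ROLLBACK: discarded pending []; in_txn=False
Op 7: UPDATE d=12 (auto-commit; committed d=12)
Op 8: UPDATE d=21 (auto-commit; committed d=21)
Op 9: BEGIN: in_txn=True, pending={}
Op 10: UPDATE c=28 (pending; pending now {c=28})
Op 11: COMMIT: merged ['c'] into committed; committed now {a=18, c=28, d=21, e=8}
Op 12: BEGIN: in_txn=True, pending={}
Final committed: {a=18, c=28, d=21, e=8}

Answer: 18 28 21 8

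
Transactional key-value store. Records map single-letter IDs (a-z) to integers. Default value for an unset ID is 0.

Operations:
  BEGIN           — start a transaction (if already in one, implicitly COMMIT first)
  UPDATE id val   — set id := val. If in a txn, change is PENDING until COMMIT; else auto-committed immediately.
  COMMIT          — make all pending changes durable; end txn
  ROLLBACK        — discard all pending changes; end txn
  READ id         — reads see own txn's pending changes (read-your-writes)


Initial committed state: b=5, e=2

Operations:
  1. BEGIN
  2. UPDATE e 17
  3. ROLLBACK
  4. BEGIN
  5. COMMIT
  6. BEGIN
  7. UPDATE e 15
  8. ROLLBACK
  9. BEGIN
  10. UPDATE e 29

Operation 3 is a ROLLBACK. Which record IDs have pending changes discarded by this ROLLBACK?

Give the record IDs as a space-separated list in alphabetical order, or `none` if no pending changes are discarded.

Answer: e

Derivation:
Initial committed: {b=5, e=2}
Op 1: BEGIN: in_txn=True, pending={}
Op 2: UPDATE e=17 (pending; pending now {e=17})
Op 3: ROLLBACK: discarded pending ['e']; in_txn=False
Op 4: BEGIN: in_txn=True, pending={}
Op 5: COMMIT: merged [] into committed; committed now {b=5, e=2}
Op 6: BEGIN: in_txn=True, pending={}
Op 7: UPDATE e=15 (pending; pending now {e=15})
Op 8: ROLLBACK: discarded pending ['e']; in_txn=False
Op 9: BEGIN: in_txn=True, pending={}
Op 10: UPDATE e=29 (pending; pending now {e=29})
ROLLBACK at op 3 discards: ['e']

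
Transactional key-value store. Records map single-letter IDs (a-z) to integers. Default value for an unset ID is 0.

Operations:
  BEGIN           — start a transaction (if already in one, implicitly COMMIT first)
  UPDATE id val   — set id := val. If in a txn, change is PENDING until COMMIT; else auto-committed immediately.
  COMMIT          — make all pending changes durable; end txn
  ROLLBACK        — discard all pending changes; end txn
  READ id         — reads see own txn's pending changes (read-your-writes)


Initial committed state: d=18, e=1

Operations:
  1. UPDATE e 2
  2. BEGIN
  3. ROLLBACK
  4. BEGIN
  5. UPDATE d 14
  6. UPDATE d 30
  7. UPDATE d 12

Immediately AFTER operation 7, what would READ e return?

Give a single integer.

Initial committed: {d=18, e=1}
Op 1: UPDATE e=2 (auto-commit; committed e=2)
Op 2: BEGIN: in_txn=True, pending={}
Op 3: ROLLBACK: discarded pending []; in_txn=False
Op 4: BEGIN: in_txn=True, pending={}
Op 5: UPDATE d=14 (pending; pending now {d=14})
Op 6: UPDATE d=30 (pending; pending now {d=30})
Op 7: UPDATE d=12 (pending; pending now {d=12})
After op 7: visible(e) = 2 (pending={d=12}, committed={d=18, e=2})

Answer: 2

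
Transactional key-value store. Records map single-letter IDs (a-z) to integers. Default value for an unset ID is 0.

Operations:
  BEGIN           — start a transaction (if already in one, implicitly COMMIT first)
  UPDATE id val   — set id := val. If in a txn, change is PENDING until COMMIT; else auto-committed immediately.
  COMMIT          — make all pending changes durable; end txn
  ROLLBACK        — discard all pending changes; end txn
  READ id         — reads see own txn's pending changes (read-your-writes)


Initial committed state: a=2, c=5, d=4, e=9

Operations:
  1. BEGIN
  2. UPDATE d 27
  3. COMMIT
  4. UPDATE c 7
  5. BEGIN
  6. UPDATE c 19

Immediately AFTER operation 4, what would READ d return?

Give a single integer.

Answer: 27

Derivation:
Initial committed: {a=2, c=5, d=4, e=9}
Op 1: BEGIN: in_txn=True, pending={}
Op 2: UPDATE d=27 (pending; pending now {d=27})
Op 3: COMMIT: merged ['d'] into committed; committed now {a=2, c=5, d=27, e=9}
Op 4: UPDATE c=7 (auto-commit; committed c=7)
After op 4: visible(d) = 27 (pending={}, committed={a=2, c=7, d=27, e=9})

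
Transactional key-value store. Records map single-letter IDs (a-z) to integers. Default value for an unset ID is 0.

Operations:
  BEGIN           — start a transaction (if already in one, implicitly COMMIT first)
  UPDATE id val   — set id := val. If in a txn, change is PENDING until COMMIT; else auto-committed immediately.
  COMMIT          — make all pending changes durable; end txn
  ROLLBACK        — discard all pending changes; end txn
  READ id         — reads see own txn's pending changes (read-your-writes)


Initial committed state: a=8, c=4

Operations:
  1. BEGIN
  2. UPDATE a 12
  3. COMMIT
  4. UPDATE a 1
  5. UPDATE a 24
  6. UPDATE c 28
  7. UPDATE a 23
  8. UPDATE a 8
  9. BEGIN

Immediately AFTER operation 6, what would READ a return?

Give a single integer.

Answer: 24

Derivation:
Initial committed: {a=8, c=4}
Op 1: BEGIN: in_txn=True, pending={}
Op 2: UPDATE a=12 (pending; pending now {a=12})
Op 3: COMMIT: merged ['a'] into committed; committed now {a=12, c=4}
Op 4: UPDATE a=1 (auto-commit; committed a=1)
Op 5: UPDATE a=24 (auto-commit; committed a=24)
Op 6: UPDATE c=28 (auto-commit; committed c=28)
After op 6: visible(a) = 24 (pending={}, committed={a=24, c=28})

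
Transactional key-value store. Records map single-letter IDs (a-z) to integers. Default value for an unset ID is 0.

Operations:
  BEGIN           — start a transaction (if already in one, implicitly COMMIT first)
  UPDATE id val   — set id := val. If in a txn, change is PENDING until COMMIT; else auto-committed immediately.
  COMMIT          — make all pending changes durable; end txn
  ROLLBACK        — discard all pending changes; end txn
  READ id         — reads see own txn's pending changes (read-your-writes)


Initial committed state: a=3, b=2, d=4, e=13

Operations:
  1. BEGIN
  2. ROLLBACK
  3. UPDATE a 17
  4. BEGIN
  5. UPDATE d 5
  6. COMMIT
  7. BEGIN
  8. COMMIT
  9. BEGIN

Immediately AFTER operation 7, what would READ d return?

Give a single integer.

Initial committed: {a=3, b=2, d=4, e=13}
Op 1: BEGIN: in_txn=True, pending={}
Op 2: ROLLBACK: discarded pending []; in_txn=False
Op 3: UPDATE a=17 (auto-commit; committed a=17)
Op 4: BEGIN: in_txn=True, pending={}
Op 5: UPDATE d=5 (pending; pending now {d=5})
Op 6: COMMIT: merged ['d'] into committed; committed now {a=17, b=2, d=5, e=13}
Op 7: BEGIN: in_txn=True, pending={}
After op 7: visible(d) = 5 (pending={}, committed={a=17, b=2, d=5, e=13})

Answer: 5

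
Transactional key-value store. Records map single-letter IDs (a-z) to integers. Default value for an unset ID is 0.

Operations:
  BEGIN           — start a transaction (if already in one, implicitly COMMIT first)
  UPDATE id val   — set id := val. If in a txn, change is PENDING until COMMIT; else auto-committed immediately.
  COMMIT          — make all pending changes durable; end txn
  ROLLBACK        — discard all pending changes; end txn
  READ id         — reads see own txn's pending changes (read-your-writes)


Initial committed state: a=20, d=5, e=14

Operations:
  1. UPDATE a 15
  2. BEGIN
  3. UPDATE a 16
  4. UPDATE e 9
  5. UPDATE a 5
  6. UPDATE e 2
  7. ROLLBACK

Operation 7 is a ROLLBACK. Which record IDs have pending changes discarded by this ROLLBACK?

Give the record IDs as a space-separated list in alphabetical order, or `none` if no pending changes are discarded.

Answer: a e

Derivation:
Initial committed: {a=20, d=5, e=14}
Op 1: UPDATE a=15 (auto-commit; committed a=15)
Op 2: BEGIN: in_txn=True, pending={}
Op 3: UPDATE a=16 (pending; pending now {a=16})
Op 4: UPDATE e=9 (pending; pending now {a=16, e=9})
Op 5: UPDATE a=5 (pending; pending now {a=5, e=9})
Op 6: UPDATE e=2 (pending; pending now {a=5, e=2})
Op 7: ROLLBACK: discarded pending ['a', 'e']; in_txn=False
ROLLBACK at op 7 discards: ['a', 'e']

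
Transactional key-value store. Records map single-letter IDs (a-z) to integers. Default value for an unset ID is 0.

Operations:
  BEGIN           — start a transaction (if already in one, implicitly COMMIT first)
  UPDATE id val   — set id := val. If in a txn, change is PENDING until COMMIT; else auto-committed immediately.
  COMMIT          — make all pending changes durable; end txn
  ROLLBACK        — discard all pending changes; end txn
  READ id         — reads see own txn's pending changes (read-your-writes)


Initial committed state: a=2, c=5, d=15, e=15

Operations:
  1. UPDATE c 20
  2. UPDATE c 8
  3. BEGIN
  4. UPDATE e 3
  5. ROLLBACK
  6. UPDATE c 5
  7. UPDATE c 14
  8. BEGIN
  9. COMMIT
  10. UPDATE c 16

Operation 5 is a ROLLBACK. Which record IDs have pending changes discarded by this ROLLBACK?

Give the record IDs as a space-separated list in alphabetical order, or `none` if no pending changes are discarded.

Initial committed: {a=2, c=5, d=15, e=15}
Op 1: UPDATE c=20 (auto-commit; committed c=20)
Op 2: UPDATE c=8 (auto-commit; committed c=8)
Op 3: BEGIN: in_txn=True, pending={}
Op 4: UPDATE e=3 (pending; pending now {e=3})
Op 5: ROLLBACK: discarded pending ['e']; in_txn=False
Op 6: UPDATE c=5 (auto-commit; committed c=5)
Op 7: UPDATE c=14 (auto-commit; committed c=14)
Op 8: BEGIN: in_txn=True, pending={}
Op 9: COMMIT: merged [] into committed; committed now {a=2, c=14, d=15, e=15}
Op 10: UPDATE c=16 (auto-commit; committed c=16)
ROLLBACK at op 5 discards: ['e']

Answer: e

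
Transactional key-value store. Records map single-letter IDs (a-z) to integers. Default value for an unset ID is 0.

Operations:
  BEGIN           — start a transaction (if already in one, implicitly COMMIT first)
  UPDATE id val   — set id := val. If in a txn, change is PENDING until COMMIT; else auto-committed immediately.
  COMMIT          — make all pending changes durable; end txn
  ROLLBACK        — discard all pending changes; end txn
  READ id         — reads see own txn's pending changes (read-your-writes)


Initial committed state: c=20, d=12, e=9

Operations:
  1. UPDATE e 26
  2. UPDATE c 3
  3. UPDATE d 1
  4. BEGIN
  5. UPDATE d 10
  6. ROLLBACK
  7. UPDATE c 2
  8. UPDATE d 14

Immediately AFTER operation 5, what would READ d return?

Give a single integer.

Initial committed: {c=20, d=12, e=9}
Op 1: UPDATE e=26 (auto-commit; committed e=26)
Op 2: UPDATE c=3 (auto-commit; committed c=3)
Op 3: UPDATE d=1 (auto-commit; committed d=1)
Op 4: BEGIN: in_txn=True, pending={}
Op 5: UPDATE d=10 (pending; pending now {d=10})
After op 5: visible(d) = 10 (pending={d=10}, committed={c=3, d=1, e=26})

Answer: 10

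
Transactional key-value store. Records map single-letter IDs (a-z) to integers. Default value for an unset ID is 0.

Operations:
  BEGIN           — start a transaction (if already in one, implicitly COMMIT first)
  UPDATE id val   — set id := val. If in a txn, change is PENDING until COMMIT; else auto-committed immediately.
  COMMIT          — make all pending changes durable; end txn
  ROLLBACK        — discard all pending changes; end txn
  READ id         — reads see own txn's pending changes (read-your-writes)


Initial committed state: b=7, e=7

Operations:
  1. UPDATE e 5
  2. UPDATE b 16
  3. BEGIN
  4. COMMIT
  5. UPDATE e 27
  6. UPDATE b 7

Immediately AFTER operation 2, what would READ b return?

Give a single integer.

Answer: 16

Derivation:
Initial committed: {b=7, e=7}
Op 1: UPDATE e=5 (auto-commit; committed e=5)
Op 2: UPDATE b=16 (auto-commit; committed b=16)
After op 2: visible(b) = 16 (pending={}, committed={b=16, e=5})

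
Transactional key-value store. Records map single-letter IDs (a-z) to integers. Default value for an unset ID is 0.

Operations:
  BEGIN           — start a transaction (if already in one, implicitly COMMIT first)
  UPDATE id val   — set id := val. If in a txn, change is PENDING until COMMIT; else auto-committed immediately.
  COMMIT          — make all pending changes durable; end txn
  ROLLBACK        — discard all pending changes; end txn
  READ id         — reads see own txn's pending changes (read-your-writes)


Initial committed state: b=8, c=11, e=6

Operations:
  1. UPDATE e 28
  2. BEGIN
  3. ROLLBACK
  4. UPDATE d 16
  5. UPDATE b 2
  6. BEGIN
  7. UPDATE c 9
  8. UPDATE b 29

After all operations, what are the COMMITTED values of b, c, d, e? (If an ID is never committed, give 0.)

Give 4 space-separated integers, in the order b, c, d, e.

Answer: 2 11 16 28

Derivation:
Initial committed: {b=8, c=11, e=6}
Op 1: UPDATE e=28 (auto-commit; committed e=28)
Op 2: BEGIN: in_txn=True, pending={}
Op 3: ROLLBACK: discarded pending []; in_txn=False
Op 4: UPDATE d=16 (auto-commit; committed d=16)
Op 5: UPDATE b=2 (auto-commit; committed b=2)
Op 6: BEGIN: in_txn=True, pending={}
Op 7: UPDATE c=9 (pending; pending now {c=9})
Op 8: UPDATE b=29 (pending; pending now {b=29, c=9})
Final committed: {b=2, c=11, d=16, e=28}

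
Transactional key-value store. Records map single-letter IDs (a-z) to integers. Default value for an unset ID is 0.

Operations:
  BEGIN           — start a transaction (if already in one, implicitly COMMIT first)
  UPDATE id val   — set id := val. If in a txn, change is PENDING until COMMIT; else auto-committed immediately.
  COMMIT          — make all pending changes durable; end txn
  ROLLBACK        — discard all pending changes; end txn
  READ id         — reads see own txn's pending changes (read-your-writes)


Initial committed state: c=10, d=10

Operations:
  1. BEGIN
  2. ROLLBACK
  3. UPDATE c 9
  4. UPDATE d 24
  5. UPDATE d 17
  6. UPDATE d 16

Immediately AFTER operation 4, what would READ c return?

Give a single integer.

Initial committed: {c=10, d=10}
Op 1: BEGIN: in_txn=True, pending={}
Op 2: ROLLBACK: discarded pending []; in_txn=False
Op 3: UPDATE c=9 (auto-commit; committed c=9)
Op 4: UPDATE d=24 (auto-commit; committed d=24)
After op 4: visible(c) = 9 (pending={}, committed={c=9, d=24})

Answer: 9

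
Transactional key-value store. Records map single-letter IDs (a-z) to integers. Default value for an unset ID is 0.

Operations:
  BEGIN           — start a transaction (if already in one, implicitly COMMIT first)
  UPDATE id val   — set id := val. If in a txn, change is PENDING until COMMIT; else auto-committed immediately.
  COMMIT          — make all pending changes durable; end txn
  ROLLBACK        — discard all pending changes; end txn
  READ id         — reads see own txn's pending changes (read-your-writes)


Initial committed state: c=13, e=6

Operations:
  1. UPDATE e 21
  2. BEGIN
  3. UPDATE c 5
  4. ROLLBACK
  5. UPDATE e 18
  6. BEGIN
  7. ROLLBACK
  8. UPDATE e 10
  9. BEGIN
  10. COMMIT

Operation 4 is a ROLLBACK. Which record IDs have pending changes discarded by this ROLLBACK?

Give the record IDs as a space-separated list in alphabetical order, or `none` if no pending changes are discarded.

Initial committed: {c=13, e=6}
Op 1: UPDATE e=21 (auto-commit; committed e=21)
Op 2: BEGIN: in_txn=True, pending={}
Op 3: UPDATE c=5 (pending; pending now {c=5})
Op 4: ROLLBACK: discarded pending ['c']; in_txn=False
Op 5: UPDATE e=18 (auto-commit; committed e=18)
Op 6: BEGIN: in_txn=True, pending={}
Op 7: ROLLBACK: discarded pending []; in_txn=False
Op 8: UPDATE e=10 (auto-commit; committed e=10)
Op 9: BEGIN: in_txn=True, pending={}
Op 10: COMMIT: merged [] into committed; committed now {c=13, e=10}
ROLLBACK at op 4 discards: ['c']

Answer: c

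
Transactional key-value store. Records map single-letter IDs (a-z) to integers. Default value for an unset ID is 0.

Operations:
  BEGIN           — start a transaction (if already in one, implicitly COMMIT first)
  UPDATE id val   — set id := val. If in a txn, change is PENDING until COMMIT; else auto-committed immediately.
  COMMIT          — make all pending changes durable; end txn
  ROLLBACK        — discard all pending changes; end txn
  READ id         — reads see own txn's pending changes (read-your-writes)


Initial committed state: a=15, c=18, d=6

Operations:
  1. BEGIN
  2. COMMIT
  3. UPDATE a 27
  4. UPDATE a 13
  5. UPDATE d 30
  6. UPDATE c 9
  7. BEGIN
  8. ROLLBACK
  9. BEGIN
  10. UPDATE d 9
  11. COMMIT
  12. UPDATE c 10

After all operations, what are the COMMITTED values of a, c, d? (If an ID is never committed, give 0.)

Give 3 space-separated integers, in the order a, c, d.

Answer: 13 10 9

Derivation:
Initial committed: {a=15, c=18, d=6}
Op 1: BEGIN: in_txn=True, pending={}
Op 2: COMMIT: merged [] into committed; committed now {a=15, c=18, d=6}
Op 3: UPDATE a=27 (auto-commit; committed a=27)
Op 4: UPDATE a=13 (auto-commit; committed a=13)
Op 5: UPDATE d=30 (auto-commit; committed d=30)
Op 6: UPDATE c=9 (auto-commit; committed c=9)
Op 7: BEGIN: in_txn=True, pending={}
Op 8: ROLLBACK: discarded pending []; in_txn=False
Op 9: BEGIN: in_txn=True, pending={}
Op 10: UPDATE d=9 (pending; pending now {d=9})
Op 11: COMMIT: merged ['d'] into committed; committed now {a=13, c=9, d=9}
Op 12: UPDATE c=10 (auto-commit; committed c=10)
Final committed: {a=13, c=10, d=9}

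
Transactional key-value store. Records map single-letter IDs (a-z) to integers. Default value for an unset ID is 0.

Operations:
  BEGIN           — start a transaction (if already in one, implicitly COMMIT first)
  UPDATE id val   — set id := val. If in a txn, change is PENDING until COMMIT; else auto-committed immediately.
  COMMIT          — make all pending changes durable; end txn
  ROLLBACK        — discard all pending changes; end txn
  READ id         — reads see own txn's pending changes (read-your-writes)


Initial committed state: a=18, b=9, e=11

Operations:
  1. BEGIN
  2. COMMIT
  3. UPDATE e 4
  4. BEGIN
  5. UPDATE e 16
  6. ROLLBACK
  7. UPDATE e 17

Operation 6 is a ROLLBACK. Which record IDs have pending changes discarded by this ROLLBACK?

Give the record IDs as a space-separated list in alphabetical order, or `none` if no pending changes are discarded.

Answer: e

Derivation:
Initial committed: {a=18, b=9, e=11}
Op 1: BEGIN: in_txn=True, pending={}
Op 2: COMMIT: merged [] into committed; committed now {a=18, b=9, e=11}
Op 3: UPDATE e=4 (auto-commit; committed e=4)
Op 4: BEGIN: in_txn=True, pending={}
Op 5: UPDATE e=16 (pending; pending now {e=16})
Op 6: ROLLBACK: discarded pending ['e']; in_txn=False
Op 7: UPDATE e=17 (auto-commit; committed e=17)
ROLLBACK at op 6 discards: ['e']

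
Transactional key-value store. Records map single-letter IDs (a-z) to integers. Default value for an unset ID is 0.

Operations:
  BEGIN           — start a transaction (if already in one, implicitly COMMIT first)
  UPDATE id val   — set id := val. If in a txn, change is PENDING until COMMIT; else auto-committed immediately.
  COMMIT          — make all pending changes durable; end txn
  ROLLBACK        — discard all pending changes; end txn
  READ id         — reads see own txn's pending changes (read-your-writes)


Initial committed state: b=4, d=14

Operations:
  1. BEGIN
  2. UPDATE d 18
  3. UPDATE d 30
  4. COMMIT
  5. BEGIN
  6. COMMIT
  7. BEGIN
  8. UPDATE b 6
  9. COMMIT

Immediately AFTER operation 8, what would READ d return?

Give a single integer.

Answer: 30

Derivation:
Initial committed: {b=4, d=14}
Op 1: BEGIN: in_txn=True, pending={}
Op 2: UPDATE d=18 (pending; pending now {d=18})
Op 3: UPDATE d=30 (pending; pending now {d=30})
Op 4: COMMIT: merged ['d'] into committed; committed now {b=4, d=30}
Op 5: BEGIN: in_txn=True, pending={}
Op 6: COMMIT: merged [] into committed; committed now {b=4, d=30}
Op 7: BEGIN: in_txn=True, pending={}
Op 8: UPDATE b=6 (pending; pending now {b=6})
After op 8: visible(d) = 30 (pending={b=6}, committed={b=4, d=30})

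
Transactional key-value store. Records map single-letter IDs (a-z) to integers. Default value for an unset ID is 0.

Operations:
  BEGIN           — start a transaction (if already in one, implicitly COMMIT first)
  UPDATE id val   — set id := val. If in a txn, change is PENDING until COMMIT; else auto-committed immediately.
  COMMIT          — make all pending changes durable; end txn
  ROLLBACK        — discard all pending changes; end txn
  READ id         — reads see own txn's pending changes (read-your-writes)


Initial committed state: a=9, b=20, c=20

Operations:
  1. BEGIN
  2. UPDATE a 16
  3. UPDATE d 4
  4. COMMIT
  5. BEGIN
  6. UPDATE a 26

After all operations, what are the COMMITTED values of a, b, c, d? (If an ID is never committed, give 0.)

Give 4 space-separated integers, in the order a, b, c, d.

Answer: 16 20 20 4

Derivation:
Initial committed: {a=9, b=20, c=20}
Op 1: BEGIN: in_txn=True, pending={}
Op 2: UPDATE a=16 (pending; pending now {a=16})
Op 3: UPDATE d=4 (pending; pending now {a=16, d=4})
Op 4: COMMIT: merged ['a', 'd'] into committed; committed now {a=16, b=20, c=20, d=4}
Op 5: BEGIN: in_txn=True, pending={}
Op 6: UPDATE a=26 (pending; pending now {a=26})
Final committed: {a=16, b=20, c=20, d=4}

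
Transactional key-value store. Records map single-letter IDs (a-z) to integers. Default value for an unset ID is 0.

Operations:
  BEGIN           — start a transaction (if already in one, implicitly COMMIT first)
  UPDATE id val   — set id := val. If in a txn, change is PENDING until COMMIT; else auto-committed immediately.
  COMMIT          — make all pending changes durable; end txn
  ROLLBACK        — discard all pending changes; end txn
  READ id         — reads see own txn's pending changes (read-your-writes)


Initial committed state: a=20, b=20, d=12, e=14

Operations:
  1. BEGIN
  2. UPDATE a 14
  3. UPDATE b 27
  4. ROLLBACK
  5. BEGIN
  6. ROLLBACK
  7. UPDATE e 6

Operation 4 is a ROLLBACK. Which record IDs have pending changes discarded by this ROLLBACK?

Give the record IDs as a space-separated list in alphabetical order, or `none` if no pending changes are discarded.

Answer: a b

Derivation:
Initial committed: {a=20, b=20, d=12, e=14}
Op 1: BEGIN: in_txn=True, pending={}
Op 2: UPDATE a=14 (pending; pending now {a=14})
Op 3: UPDATE b=27 (pending; pending now {a=14, b=27})
Op 4: ROLLBACK: discarded pending ['a', 'b']; in_txn=False
Op 5: BEGIN: in_txn=True, pending={}
Op 6: ROLLBACK: discarded pending []; in_txn=False
Op 7: UPDATE e=6 (auto-commit; committed e=6)
ROLLBACK at op 4 discards: ['a', 'b']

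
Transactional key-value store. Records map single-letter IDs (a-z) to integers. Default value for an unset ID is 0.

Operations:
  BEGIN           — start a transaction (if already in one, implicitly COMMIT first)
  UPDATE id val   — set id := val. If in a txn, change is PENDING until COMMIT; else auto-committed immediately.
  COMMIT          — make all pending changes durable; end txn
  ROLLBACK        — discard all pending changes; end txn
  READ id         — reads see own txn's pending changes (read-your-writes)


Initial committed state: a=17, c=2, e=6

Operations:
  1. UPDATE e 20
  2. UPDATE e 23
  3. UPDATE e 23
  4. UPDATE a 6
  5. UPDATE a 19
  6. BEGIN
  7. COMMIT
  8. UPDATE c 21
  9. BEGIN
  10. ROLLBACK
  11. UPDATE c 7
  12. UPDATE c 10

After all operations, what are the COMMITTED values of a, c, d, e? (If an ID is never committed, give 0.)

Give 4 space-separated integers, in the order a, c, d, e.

Answer: 19 10 0 23

Derivation:
Initial committed: {a=17, c=2, e=6}
Op 1: UPDATE e=20 (auto-commit; committed e=20)
Op 2: UPDATE e=23 (auto-commit; committed e=23)
Op 3: UPDATE e=23 (auto-commit; committed e=23)
Op 4: UPDATE a=6 (auto-commit; committed a=6)
Op 5: UPDATE a=19 (auto-commit; committed a=19)
Op 6: BEGIN: in_txn=True, pending={}
Op 7: COMMIT: merged [] into committed; committed now {a=19, c=2, e=23}
Op 8: UPDATE c=21 (auto-commit; committed c=21)
Op 9: BEGIN: in_txn=True, pending={}
Op 10: ROLLBACK: discarded pending []; in_txn=False
Op 11: UPDATE c=7 (auto-commit; committed c=7)
Op 12: UPDATE c=10 (auto-commit; committed c=10)
Final committed: {a=19, c=10, e=23}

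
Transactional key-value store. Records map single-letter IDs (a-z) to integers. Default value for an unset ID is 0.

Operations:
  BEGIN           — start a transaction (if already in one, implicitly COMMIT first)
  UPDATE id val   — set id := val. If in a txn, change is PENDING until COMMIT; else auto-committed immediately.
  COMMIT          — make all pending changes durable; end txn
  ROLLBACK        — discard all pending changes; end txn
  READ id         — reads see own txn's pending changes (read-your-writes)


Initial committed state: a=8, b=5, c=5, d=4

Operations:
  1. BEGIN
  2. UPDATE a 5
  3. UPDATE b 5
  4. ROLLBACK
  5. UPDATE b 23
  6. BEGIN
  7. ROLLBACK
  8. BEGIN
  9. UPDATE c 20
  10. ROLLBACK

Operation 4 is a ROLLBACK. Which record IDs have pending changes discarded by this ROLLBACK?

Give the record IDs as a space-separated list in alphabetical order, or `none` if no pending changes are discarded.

Initial committed: {a=8, b=5, c=5, d=4}
Op 1: BEGIN: in_txn=True, pending={}
Op 2: UPDATE a=5 (pending; pending now {a=5})
Op 3: UPDATE b=5 (pending; pending now {a=5, b=5})
Op 4: ROLLBACK: discarded pending ['a', 'b']; in_txn=False
Op 5: UPDATE b=23 (auto-commit; committed b=23)
Op 6: BEGIN: in_txn=True, pending={}
Op 7: ROLLBACK: discarded pending []; in_txn=False
Op 8: BEGIN: in_txn=True, pending={}
Op 9: UPDATE c=20 (pending; pending now {c=20})
Op 10: ROLLBACK: discarded pending ['c']; in_txn=False
ROLLBACK at op 4 discards: ['a', 'b']

Answer: a b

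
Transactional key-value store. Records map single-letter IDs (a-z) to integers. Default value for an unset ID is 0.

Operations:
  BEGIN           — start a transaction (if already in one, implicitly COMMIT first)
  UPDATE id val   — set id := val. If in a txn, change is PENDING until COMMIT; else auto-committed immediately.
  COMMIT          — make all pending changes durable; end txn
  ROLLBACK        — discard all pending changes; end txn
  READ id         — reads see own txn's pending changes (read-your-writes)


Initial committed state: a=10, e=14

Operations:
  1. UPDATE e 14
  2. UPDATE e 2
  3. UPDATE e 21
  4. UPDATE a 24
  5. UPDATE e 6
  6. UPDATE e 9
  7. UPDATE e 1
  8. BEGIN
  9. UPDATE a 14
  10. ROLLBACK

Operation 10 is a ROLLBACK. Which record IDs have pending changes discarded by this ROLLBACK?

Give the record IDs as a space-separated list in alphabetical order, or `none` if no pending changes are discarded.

Answer: a

Derivation:
Initial committed: {a=10, e=14}
Op 1: UPDATE e=14 (auto-commit; committed e=14)
Op 2: UPDATE e=2 (auto-commit; committed e=2)
Op 3: UPDATE e=21 (auto-commit; committed e=21)
Op 4: UPDATE a=24 (auto-commit; committed a=24)
Op 5: UPDATE e=6 (auto-commit; committed e=6)
Op 6: UPDATE e=9 (auto-commit; committed e=9)
Op 7: UPDATE e=1 (auto-commit; committed e=1)
Op 8: BEGIN: in_txn=True, pending={}
Op 9: UPDATE a=14 (pending; pending now {a=14})
Op 10: ROLLBACK: discarded pending ['a']; in_txn=False
ROLLBACK at op 10 discards: ['a']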